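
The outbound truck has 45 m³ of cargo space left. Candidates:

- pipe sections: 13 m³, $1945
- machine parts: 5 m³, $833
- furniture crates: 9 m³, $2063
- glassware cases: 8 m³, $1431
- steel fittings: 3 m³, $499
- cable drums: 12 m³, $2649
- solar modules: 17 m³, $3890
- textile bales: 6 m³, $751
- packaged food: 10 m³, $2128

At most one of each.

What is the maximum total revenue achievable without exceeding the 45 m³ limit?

Greedy by ratio would take machine parts + furniture crates + cable drums + solar modules: 43 m³ used, total 9435.
Replace machine parts and cable drums with glassware cases + packaged food: the trade gains 77 net, giving 9512 at 44 m³.
Next best is machine parts + cable drums + solar modules + packaged food at 9500 (44 m³) — short by 12.

9512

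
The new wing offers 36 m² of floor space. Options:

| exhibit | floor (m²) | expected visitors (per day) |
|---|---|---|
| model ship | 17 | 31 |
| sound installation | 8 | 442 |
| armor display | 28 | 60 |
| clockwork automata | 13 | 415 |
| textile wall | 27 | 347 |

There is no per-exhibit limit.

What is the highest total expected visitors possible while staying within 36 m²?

1768

4×sound installation uses 32 of the 36 m² and totals 1768.
That's the maximum — no swap from here does better than 1768.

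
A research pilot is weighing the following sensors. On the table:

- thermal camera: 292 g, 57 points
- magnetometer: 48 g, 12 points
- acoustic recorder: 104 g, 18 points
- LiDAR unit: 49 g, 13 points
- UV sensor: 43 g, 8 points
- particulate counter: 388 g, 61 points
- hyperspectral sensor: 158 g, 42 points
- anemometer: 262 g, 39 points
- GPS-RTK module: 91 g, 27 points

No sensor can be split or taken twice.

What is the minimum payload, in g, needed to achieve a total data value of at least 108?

445

Need the lightest bundle worth ≥ 108.
Taking acoustic recorder + LiDAR unit + UV sensor + hyperspectral sensor + GPS-RTK module gives 108 (≥ 108) for 445 g.
Below 445 g the best achievable stays under 108.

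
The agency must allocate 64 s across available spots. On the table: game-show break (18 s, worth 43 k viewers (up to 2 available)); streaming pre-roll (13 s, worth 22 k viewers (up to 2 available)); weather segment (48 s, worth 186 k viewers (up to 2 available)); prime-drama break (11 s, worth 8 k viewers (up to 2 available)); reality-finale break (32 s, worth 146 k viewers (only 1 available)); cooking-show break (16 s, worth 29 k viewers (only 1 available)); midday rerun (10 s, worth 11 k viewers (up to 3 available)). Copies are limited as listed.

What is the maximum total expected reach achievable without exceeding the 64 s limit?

By expected reach per s: reality-finale break 4.56, weather segment 3.88, game-show break 2.39, cooking-show break 1.81 lead.
Taking the top-ratio spots first gives game-show break + streaming pre-roll + reality-finale break for 211 (63 s).
Reworking the packing: weather segment + cooking-show break uses 64 s and improves the total to 215.
Every other selection either busts 64 s or exceeds an availability limit or fails to beat 215.

215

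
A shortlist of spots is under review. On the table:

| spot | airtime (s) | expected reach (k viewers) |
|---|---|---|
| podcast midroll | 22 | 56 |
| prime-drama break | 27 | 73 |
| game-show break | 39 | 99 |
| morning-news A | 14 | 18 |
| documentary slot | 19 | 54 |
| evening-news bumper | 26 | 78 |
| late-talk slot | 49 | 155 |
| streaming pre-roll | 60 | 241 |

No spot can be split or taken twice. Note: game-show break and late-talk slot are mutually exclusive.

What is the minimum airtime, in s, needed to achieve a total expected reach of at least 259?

74

Look for the lowest-airtime combination reaching 259.
Taking morning-news A + streaming pre-roll gives 259 (≥ 259) for 74 s.
No combination under 74 s hits 259.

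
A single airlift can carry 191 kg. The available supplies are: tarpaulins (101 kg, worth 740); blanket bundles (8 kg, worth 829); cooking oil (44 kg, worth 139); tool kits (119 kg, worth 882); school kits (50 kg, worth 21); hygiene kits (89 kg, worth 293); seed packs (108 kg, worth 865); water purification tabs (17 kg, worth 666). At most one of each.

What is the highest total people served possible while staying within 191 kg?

A density-first pass picks blanket bundles + cooking oil + seed packs + water purification tabs — 2499 at 177 kg.
Replace seed packs with tool kits: the trade gains 17 net, giving 2516 at 188 kg.

2516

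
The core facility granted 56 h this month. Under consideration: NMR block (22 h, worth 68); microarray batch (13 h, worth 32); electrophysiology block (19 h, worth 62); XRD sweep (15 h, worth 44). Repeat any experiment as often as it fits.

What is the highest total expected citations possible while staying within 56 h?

174

Density check — electrophysiology block 3.26, NMR block 3.09, XRD sweep 2.93, microarray batch 2.46 are the best per h.
The ratio heuristic lands on 2×electrophysiology block + XRD sweep (168) but leaves 3 h idle.
The 19 h tied up in electrophysiology block is better spent on NMR block — total rises to 174 (56 h).
Every other selection either busts 56 h or fails to beat 174.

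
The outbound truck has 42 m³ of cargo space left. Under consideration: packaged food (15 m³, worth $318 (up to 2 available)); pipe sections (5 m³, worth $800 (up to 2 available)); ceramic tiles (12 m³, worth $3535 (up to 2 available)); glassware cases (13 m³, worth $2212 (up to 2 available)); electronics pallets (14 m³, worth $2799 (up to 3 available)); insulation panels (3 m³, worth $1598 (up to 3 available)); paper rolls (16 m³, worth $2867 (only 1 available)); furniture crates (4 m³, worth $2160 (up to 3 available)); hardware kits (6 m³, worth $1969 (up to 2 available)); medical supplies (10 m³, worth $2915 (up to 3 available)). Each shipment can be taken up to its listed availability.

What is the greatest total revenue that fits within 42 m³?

Taking the top-ratio shipments first gives pipe sections + 3×insulation panels + 3×furniture crates + 2×hardware kits for 16012 (38 m³).
Dropping pipe sections and insulation panels frees 8 m³; slotting in ceramic tiles (12 m³) lifts the total to 17149 at 42 m³.
Every other selection either busts 42 m³ or exceeds an availability limit or fails to beat 17149.

17149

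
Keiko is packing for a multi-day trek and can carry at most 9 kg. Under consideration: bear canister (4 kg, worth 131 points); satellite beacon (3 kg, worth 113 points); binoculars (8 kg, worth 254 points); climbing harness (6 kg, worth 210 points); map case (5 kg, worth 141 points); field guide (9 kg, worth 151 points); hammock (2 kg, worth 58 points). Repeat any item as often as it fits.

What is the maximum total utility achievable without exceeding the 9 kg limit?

Density check — satellite beacon 37.67, climbing harness 35.00, bear canister 32.75 are the best per kg.
3×satellite beacon uses 9 of the 9 kg and totals 339.
Nothing else within 9 kg beats 339.

339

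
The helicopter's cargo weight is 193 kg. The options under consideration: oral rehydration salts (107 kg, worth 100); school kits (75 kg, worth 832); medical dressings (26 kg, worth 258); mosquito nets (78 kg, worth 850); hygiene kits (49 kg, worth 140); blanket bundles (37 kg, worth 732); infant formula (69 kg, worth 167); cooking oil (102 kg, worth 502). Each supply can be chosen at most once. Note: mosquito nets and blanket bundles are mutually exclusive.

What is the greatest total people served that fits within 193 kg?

1962

School kits + medical dressings + hygiene kits + blanket bundles uses 187 of the 193 kg and totals 1962.
Runner-up school kits + medical dressings + mosquito nets tops out at 1940.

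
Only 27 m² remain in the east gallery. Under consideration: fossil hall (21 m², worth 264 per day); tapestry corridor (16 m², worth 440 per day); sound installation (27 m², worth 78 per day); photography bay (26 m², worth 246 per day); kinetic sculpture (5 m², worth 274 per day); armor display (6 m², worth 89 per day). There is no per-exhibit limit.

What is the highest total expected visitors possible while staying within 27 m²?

Ranking by ratio (expected visitors/m²): kinetic sculpture 54.80, tapestry corridor 27.50, armor display 14.83, fossil hall 12.57.
Best packing: 5×kinetic sculpture — 25 m², 1370 total.
That's the maximum — no swap from here does better than 1370.

1370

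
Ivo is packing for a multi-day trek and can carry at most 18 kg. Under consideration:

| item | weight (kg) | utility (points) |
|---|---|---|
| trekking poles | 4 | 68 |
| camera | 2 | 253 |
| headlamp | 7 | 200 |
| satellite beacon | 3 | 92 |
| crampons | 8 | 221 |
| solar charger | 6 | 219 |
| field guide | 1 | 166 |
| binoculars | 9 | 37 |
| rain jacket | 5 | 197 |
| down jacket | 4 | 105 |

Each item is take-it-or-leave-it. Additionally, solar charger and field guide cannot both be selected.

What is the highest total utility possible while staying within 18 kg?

Density check — field guide 166.00, camera 126.50, rain jacket 39.40, solar charger 36.50 are the best per kg.
Taking camera + headlamp + satellite beacon + field guide + rain jacket: 18 kg used, 908 in utility.
Nothing else feasible within 18 kg beats 908.

908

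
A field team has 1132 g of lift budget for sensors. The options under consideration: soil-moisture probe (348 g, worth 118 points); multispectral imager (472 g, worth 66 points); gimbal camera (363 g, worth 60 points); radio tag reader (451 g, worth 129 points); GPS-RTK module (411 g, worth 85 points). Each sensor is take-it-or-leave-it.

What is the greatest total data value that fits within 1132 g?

263

Greedy by ratio would take soil-moisture probe + radio tag reader: 799 g used, total 247.
The 451 g tied up in radio tag reader is better spent on gimbal camera + GPS-RTK module — total rises to 263 (1122 g).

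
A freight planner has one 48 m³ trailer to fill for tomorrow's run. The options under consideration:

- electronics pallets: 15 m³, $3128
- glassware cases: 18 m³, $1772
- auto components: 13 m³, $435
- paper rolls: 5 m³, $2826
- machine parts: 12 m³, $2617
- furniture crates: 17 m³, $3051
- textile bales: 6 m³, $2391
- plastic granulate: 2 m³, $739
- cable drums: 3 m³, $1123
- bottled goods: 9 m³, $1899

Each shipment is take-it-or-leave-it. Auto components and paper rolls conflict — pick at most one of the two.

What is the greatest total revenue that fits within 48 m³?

13258

Taking the top-ratio shipments first gives paper rolls + machine parts + textile bales + plastic granulate + cable drums + bottled goods for 11595 (37 m³).
Dropping machine parts and bottled goods frees 21 m³; slotting in electronics pallets + furniture crates (32 m³) lifts the total to 13258 at 48 m³.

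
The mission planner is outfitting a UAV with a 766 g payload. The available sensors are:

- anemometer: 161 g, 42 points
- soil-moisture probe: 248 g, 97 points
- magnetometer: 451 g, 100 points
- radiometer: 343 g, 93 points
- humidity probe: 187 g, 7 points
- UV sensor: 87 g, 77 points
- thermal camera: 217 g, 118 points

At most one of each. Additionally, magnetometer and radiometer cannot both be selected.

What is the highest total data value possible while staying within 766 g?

Density check — UV sensor 0.89, thermal camera 0.54, soil-moisture probe 0.39, radiometer 0.27 are the best per g.
The ratio ordering already packs tightly: anemometer + soil-moisture probe + UV sensor + thermal camera, 713 g, 334.
That's the maximum — no feasible swap from here does better than 334.

334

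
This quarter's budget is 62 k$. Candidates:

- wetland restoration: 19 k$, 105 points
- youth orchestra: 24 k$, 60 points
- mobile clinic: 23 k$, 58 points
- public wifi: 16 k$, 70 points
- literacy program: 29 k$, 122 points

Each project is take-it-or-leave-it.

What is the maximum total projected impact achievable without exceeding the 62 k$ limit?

Filling by ratio: wetland restoration + mobile clinic + public wifi for 233, with 4 k$ left unused.
The 23 k$ tied up in mobile clinic is better spent on youth orchestra — total rises to 235 (59 k$).
Every other selection either busts 62 k$ or fails to beat 235.

235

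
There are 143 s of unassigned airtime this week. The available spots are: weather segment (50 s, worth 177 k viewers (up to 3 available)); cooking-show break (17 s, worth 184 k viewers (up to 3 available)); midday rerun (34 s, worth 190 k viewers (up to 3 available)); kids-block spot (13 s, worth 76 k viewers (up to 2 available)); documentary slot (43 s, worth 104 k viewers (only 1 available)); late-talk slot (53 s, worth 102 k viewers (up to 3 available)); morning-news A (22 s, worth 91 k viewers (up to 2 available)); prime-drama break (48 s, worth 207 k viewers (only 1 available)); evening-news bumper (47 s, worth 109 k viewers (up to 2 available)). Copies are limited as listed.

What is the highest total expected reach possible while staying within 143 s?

A density-first pass picks 3×cooking-show break + midday rerun + 2×kids-block spot + morning-news A — 985 at 133 s.
Replace 2×kids-block spot with midday rerun: the trade gains 38 net, giving 1023 at 141 s.

1023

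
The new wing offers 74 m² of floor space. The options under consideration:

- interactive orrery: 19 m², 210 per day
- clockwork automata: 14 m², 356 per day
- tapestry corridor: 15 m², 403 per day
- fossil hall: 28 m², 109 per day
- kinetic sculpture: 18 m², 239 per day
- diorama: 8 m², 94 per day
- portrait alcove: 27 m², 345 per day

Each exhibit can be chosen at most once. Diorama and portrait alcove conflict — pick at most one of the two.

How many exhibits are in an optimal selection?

4

Optimal total is 1343.
One optimal bundle: clockwork automata + tapestry corridor + kinetic sculpture + portrait alcove (74 m²).
Every optimal selection uses 4 exhibits.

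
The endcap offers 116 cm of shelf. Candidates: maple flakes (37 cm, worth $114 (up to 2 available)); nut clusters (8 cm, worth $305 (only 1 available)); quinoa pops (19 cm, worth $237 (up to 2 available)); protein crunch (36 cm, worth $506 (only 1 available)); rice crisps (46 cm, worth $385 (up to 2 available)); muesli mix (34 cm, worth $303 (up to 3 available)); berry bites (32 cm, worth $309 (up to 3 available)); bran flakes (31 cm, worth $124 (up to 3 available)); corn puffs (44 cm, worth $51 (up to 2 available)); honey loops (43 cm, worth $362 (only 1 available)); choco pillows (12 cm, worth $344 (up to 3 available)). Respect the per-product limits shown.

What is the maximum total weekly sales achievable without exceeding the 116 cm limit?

Taking the top-ratio products first gives nut clusters + quinoa pops + protein crunch + 3×choco pillows for 2080 (99 cm).
Replace quinoa pops with berry bites: the trade gains 72 net, giving 2152 at 112 cm.
No other feasible combination exceeds 2152.

2152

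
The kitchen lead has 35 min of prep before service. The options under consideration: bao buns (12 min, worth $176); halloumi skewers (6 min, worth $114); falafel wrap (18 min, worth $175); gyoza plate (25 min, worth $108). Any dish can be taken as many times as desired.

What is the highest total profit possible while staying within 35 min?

570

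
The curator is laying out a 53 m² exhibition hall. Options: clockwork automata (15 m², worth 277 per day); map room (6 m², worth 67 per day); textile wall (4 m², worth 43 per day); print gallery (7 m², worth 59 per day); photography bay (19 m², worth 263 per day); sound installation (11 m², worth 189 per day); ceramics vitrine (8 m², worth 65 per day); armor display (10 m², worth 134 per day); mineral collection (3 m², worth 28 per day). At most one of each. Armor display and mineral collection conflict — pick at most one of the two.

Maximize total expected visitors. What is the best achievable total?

800

A density-first pass picks clockwork automata + map room + photography bay + sound installation — 796 at 51 m².
Dropping map room frees 6 m²; slotting in textile wall + mineral collection (7 m²) lifts the total to 800 at 52 m².
The closest alternative, clockwork automata + map room + photography bay + sound installation, reaches only 796.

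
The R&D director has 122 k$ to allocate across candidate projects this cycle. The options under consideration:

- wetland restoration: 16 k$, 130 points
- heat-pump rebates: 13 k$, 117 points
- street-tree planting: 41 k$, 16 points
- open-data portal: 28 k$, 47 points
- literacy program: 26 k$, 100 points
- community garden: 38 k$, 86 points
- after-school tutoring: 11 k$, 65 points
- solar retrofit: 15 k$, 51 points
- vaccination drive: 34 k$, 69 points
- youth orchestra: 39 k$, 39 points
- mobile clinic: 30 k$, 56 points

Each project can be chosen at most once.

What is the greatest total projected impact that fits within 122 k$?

Ranking by ratio (projected impact/k$): heat-pump rebates 9.00, wetland restoration 8.12, after-school tutoring 5.91, literacy program 3.85.
Best packing: wetland restoration + heat-pump rebates + literacy program + community garden + after-school tutoring + solar retrofit — 119 k$, 549 total.

549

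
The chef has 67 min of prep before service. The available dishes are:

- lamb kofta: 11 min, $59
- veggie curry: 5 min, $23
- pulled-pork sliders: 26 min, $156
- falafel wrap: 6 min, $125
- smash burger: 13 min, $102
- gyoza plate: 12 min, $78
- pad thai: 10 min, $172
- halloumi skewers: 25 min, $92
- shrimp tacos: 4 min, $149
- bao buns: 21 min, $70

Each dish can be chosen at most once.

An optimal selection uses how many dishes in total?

6

Best achievable profit is 727.
veggie curry + pulled-pork sliders + falafel wrap + smash burger + pad thai + shrimp tacos hits 727 at 64 min.
Any selection reaching 727 contains exactly 6 dishes.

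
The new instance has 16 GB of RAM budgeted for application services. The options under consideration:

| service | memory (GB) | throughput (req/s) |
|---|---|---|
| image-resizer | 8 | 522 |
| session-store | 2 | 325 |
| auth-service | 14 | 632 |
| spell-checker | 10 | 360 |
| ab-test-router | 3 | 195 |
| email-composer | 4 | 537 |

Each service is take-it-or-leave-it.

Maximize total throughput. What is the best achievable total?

1384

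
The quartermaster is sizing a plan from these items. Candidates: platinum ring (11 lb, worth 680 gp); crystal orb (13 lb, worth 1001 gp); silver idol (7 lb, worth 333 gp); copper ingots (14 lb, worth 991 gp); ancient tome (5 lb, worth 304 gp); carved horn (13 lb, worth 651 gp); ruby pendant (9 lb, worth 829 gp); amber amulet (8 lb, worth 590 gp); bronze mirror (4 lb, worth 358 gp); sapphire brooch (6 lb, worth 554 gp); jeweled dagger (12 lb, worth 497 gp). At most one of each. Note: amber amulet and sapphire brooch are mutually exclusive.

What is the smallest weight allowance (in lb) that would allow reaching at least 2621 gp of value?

Look for the lowest-weight combination reaching 2621.
crystal orb + ruby pendant + bronze mirror + sapphire brooch: 2742 value at 32 lb.
No combination under 32 lb hits 2621.

32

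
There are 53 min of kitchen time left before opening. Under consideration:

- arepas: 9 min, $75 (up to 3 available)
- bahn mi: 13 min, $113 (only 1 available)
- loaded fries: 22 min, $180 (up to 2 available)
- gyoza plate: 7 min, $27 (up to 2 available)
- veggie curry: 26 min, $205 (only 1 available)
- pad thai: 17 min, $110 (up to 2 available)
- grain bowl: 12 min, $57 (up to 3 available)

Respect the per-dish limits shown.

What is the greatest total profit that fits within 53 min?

443

The ratio heuristic lands on 3×arepas + bahn mi + grain bowl (395) but leaves 1 min idle.
Dropping arepas and grain bowl frees 21 min; slotting in loaded fries (22 min) lifts the total to 443 at 53 min.
No other feasible combination exceeds 443.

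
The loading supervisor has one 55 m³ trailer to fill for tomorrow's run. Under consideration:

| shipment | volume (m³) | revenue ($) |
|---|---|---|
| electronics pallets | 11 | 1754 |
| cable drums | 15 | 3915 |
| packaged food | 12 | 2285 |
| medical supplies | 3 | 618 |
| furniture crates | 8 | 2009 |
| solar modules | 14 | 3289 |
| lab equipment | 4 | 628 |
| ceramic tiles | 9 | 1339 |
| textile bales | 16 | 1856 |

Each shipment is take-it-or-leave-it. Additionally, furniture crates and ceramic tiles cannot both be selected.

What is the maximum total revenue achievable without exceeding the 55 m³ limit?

12213

Density check — cable drums 261.00, furniture crates 251.12, solar modules 234.93, medical supplies 206.00 are the best per m³.
A density-first pass picks cable drums + packaged food + medical supplies + furniture crates + solar modules — 12116 at 52 m³.
Replace packaged food with electronics pallets + lab equipment: the trade gains 97 net, giving 12213 at 55 m³.
The closest alternative, cable drums + packaged food + furniture crates + solar modules + lab equipment, reaches only 12126.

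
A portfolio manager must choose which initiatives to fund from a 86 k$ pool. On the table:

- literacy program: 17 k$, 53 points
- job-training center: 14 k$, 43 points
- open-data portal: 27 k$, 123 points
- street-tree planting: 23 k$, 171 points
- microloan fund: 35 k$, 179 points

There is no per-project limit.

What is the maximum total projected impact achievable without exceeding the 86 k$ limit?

566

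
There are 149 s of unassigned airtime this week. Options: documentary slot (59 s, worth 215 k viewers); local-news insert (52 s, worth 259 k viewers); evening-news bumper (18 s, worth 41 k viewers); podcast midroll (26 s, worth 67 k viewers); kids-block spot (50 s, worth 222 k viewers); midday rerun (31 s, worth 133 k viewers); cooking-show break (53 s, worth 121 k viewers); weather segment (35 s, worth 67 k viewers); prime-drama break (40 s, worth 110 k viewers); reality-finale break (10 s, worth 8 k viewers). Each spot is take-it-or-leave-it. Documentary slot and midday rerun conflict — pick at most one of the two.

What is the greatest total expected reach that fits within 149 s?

Ranking by ratio (expected reach/s): local-news insert 4.98, kids-block spot 4.44, midday rerun 4.29, documentary slot 3.64.
Local-news insert + kids-block spot + midday rerun + reality-finale break uses 143 of the 149 s and totals 622.
No other feasible combination exceeds 622.

622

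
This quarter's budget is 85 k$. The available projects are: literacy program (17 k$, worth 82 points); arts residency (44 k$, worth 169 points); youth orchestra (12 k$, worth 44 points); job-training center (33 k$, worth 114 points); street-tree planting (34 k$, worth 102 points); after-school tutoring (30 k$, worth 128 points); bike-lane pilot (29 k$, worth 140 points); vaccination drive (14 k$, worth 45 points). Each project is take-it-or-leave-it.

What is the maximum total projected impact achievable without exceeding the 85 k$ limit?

357

A density-first pass picks literacy program + after-school tutoring + bike-lane pilot — 350 at 76 k$.
Dropping literacy program frees 17 k$; slotting in youth orchestra + vaccination drive (26 k$) lifts the total to 357 at 85 k$.
Nothing else within 85 k$ beats 357.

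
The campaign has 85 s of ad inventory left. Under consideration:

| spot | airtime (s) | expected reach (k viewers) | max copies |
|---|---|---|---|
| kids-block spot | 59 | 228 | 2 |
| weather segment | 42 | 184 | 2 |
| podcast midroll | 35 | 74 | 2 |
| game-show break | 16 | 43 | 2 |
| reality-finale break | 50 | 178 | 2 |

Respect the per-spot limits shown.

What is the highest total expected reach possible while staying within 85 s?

368

Ranking by ratio (expected reach/s): weather segment 4.38, kids-block spot 3.86, reality-finale break 3.56.
Best packing: 2×weather segment — 84 s, 368 total.
Every other selection either busts 85 s or exceeds an availability limit or fails to beat 368.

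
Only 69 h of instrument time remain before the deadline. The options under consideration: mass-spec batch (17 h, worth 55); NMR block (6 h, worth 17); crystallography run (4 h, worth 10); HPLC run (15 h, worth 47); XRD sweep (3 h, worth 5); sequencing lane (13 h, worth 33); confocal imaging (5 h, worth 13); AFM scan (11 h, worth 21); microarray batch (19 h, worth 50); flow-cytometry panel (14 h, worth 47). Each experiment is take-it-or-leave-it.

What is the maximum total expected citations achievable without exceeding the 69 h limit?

Filling by ratio: mass-spec batch + NMR block + crystallography run + HPLC run + XRD sweep + confocal imaging + flow-cytometry panel for 194, with 5 h left unused.
Replace XRD sweep and confocal imaging with sequencing lane: the trade gains 15 net, giving 209 at 69 h.

209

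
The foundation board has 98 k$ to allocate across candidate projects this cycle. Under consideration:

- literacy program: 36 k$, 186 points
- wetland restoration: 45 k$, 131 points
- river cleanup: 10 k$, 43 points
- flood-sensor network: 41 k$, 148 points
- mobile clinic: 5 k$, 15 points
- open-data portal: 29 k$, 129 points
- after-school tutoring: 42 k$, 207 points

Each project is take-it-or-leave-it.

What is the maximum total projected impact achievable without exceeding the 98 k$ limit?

451

Taking literacy program + river cleanup + mobile clinic + after-school tutoring: 93 k$ used, 451 in projected impact.
Next best is literacy program + river cleanup + after-school tutoring at 436 (88 k$) — short by 15.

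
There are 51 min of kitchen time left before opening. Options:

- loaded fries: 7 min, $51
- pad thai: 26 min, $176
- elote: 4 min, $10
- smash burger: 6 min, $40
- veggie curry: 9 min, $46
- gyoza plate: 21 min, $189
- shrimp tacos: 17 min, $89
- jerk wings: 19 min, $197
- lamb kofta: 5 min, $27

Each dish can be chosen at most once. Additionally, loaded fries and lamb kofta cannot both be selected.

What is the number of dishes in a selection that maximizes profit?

The maximum profit within 51 min is 453.
One optimal bundle: smash burger + gyoza plate + jerk wings + lamb kofta (51 min).
Any selection reaching 453 contains exactly 4 dishes.

4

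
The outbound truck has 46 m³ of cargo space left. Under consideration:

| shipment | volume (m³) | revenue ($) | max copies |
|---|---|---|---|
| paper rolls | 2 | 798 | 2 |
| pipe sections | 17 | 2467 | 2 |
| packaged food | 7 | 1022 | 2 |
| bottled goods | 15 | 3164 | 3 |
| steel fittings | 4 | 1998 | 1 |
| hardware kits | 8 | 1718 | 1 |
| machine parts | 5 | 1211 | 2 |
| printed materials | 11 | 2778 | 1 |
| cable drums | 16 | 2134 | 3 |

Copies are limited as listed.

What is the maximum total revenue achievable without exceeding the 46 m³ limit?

Ranking by ratio (revenue/m³): steel fittings 499.50, paper rolls 399.00, printed materials 252.55.
The ratio heuristic lands on 2×paper rolls + packaged food + steel fittings + hardware kits + 2×machine parts + printed materials (11534) but leaves 2 m³ idle.
Replace packaged food and hardware kits with bottled goods: the trade gains 424 net, giving 11958 at 44 m³.
Nothing else within 46 m³ beats 11958.

11958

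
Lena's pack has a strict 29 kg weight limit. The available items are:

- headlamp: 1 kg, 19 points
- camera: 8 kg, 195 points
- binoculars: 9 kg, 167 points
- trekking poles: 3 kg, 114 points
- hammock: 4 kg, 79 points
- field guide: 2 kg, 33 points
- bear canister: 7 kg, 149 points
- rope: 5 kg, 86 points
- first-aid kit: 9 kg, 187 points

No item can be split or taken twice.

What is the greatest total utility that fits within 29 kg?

678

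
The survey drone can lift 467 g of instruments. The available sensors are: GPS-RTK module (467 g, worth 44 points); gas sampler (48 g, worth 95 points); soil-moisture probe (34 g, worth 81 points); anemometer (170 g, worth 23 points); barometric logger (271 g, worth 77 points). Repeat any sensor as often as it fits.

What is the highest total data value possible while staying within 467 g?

1067

A density-first pass picks 13×soil-moisture probe — 1053 at 442 g.
Replace soil-moisture probe with gas sampler: the trade gains 14 net, giving 1067 at 456 g.
That's the maximum — no swap from here does better than 1067.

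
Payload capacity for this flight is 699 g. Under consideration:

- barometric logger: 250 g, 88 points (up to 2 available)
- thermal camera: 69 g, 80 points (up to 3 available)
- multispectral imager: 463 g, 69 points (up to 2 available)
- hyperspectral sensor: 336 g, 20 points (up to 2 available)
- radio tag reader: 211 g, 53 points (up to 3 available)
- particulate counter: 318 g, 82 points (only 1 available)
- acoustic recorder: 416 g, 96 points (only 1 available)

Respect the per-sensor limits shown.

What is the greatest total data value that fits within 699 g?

Barometric logger + 3×thermal camera + radio tag reader uses 668 of the 699 g and totals 381.
Nothing else within 699 g beats 381.

381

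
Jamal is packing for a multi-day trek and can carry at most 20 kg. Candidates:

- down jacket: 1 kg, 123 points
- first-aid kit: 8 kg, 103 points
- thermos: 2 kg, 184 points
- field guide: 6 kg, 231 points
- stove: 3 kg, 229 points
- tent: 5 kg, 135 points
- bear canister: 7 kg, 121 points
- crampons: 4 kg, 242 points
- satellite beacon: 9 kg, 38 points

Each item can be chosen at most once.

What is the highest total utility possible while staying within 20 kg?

1021

A density-first pass picks down jacket + thermos + field guide + stove + crampons — 1009 at 16 kg.
Replace down jacket with tent: the trade gains 12 net, giving 1021 at 20 kg.
Nothing else within 20 kg beats 1021.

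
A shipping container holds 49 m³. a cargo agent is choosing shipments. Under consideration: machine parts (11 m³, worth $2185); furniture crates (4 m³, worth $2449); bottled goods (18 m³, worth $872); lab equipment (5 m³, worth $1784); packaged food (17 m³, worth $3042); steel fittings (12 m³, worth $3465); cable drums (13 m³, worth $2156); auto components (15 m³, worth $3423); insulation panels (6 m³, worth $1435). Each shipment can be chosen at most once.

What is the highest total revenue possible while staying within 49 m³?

13306

By revenue per m³: furniture crates 612.25, lab equipment 356.80, steel fittings 288.75 lead.
The ratio heuristic lands on furniture crates + lab equipment + steel fittings + auto components + insulation panels (12556) but leaves 7 m³ idle.
The 6 m³ tied up in insulation panels is better spent on machine parts — total rises to 13306 (47 m³).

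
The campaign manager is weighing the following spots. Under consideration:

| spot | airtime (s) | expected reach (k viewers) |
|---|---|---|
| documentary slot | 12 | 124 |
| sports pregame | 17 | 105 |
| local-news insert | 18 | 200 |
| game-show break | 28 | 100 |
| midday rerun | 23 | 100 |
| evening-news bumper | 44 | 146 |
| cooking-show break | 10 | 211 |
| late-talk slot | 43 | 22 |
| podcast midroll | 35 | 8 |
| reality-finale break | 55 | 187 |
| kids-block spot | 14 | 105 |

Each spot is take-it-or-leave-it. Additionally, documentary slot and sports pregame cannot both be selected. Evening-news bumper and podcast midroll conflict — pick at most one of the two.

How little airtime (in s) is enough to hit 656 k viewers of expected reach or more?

Minimise s subject to total expected reach ≥ 656.
documentary slot + local-news insert + midday rerun + cooking-show break + kids-block spot: 740 expected reach at 77 s.
Below 77 s the best achievable stays under 656.

77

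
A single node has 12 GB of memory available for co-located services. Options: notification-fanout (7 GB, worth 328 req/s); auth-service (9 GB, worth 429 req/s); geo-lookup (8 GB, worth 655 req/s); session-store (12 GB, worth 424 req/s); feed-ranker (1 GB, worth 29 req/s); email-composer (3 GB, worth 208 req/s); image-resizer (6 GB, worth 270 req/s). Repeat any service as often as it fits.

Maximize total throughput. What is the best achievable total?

892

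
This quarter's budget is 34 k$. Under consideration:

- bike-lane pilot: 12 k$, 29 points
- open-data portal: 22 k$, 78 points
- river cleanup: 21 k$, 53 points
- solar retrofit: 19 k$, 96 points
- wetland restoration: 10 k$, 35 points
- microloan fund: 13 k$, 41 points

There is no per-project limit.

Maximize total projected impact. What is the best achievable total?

Filling by ratio: solar retrofit + wetland restoration for 131, with 5 k$ left unused.
The 10 k$ tied up in wetland restoration is better spent on microloan fund — total rises to 137 (32 k$).
That's the maximum — no swap from here does better than 137.

137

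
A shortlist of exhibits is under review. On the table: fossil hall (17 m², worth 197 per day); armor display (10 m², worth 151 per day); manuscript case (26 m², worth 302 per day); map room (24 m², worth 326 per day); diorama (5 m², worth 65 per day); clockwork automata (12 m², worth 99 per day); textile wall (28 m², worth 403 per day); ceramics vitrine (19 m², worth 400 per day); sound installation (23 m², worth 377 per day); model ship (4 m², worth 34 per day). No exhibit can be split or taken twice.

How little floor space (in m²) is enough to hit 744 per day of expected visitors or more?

42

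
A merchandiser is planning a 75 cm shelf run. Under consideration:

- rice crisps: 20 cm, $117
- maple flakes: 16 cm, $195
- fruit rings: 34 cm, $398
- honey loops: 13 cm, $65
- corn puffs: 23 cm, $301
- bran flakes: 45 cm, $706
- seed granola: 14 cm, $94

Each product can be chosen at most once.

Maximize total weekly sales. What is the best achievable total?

1007

Density check — bran flakes 15.69, corn puffs 13.09, maple flakes 12.19 are the best per cm.
Best packing: corn puffs + bran flakes — 68 cm, 1007 total.
Runner-up maple flakes + bran flakes + seed granola tops out at 995.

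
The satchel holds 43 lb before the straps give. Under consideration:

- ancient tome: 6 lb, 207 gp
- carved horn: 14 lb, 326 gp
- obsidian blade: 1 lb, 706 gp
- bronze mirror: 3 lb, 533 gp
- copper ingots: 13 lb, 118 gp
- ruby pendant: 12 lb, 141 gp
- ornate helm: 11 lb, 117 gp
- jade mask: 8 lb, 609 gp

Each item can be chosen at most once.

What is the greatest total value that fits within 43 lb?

Ranking by ratio (value/lb): obsidian blade 706.00, bronze mirror 177.67, jade mask 76.12, ancient tome 34.50.
Taking ancient tome + carved horn + obsidian blade + bronze mirror + ornate helm + jade mask: 43 lb used, 2498 in value.
The closest alternative, ancient tome + carved horn + obsidian blade + bronze mirror + jade mask, reaches only 2381.

2498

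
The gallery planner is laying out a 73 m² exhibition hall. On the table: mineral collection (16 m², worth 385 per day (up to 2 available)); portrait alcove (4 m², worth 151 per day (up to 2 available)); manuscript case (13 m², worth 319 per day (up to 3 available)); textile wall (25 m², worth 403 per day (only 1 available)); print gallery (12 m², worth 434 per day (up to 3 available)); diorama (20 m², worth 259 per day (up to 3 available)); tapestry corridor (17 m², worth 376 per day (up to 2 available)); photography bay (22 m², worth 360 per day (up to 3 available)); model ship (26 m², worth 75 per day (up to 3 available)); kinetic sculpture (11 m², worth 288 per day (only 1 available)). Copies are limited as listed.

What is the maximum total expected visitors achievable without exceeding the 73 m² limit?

2308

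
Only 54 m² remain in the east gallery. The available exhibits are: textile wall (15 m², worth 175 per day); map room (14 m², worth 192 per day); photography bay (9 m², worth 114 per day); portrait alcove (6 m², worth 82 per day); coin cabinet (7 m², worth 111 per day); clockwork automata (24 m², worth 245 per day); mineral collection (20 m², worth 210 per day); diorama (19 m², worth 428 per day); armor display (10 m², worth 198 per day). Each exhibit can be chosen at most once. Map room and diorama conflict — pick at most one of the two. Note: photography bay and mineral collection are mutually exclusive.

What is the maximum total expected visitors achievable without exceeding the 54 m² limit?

933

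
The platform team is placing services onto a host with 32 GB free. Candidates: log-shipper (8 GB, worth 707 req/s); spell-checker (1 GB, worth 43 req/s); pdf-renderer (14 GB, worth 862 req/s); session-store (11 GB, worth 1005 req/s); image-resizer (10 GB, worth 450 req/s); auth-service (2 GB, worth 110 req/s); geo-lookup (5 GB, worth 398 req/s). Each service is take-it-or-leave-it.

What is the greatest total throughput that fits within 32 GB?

Filling by ratio: log-shipper + spell-checker + session-store + auth-service + geo-lookup for 2263, with 5 GB left unused.
The 9 GB tied up in log-shipper and spell-checker is better spent on pdf-renderer — total rises to 2375 (32 GB).
An exhaustive check of the 128 subsets confirms 2375.

2375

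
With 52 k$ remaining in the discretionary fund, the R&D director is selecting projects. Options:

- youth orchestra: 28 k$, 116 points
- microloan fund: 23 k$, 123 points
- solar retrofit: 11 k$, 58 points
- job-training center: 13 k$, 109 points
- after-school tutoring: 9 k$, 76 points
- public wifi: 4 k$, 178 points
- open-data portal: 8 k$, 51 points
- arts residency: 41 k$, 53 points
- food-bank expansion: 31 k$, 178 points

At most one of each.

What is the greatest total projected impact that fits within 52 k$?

486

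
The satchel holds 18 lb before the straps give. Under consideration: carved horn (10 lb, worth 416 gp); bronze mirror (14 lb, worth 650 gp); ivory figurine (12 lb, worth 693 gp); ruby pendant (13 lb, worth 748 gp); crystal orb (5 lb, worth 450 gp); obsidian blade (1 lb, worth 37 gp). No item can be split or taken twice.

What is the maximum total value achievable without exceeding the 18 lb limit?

1198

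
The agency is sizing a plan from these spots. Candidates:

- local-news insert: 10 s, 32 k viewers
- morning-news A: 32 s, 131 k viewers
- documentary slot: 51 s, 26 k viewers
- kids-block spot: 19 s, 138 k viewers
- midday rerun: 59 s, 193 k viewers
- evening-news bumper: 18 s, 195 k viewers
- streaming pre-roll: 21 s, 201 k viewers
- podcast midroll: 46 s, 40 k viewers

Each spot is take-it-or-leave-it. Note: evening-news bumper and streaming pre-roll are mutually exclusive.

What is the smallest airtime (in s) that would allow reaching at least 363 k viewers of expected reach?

47

Need the lightest bundle worth ≥ 363.
Taking local-news insert + kids-block spot + evening-news bumper gives 365 (≥ 363) for 47 s.
Below 47 s the best achievable stays under 363.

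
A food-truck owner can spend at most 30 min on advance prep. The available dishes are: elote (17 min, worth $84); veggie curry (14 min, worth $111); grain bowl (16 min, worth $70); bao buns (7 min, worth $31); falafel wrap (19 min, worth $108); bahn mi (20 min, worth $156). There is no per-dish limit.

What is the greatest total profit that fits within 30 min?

222

2×veggie curry uses 28 of the 30 min and totals 222.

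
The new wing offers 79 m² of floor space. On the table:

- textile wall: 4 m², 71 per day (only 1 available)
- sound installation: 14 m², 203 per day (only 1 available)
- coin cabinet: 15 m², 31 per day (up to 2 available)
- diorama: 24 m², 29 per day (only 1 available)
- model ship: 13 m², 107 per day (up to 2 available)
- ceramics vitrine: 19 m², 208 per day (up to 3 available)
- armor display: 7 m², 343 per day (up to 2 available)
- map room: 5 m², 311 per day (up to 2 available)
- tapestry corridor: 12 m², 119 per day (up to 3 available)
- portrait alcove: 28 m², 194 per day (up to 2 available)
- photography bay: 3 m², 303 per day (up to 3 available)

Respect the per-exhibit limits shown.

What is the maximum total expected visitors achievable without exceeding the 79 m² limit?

2747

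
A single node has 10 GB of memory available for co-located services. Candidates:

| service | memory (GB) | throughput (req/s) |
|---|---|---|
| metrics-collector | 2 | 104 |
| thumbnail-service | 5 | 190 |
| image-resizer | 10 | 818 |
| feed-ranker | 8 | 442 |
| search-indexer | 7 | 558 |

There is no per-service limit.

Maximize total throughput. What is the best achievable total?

By throughput per GB: image-resizer 81.80, search-indexer 79.71, feed-ranker 55.25, metrics-collector 52.00 lead.
The ratio ordering already packs tightly: image-resizer, 10 GB, 818.
Nothing else within 10 GB beats 818.

818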